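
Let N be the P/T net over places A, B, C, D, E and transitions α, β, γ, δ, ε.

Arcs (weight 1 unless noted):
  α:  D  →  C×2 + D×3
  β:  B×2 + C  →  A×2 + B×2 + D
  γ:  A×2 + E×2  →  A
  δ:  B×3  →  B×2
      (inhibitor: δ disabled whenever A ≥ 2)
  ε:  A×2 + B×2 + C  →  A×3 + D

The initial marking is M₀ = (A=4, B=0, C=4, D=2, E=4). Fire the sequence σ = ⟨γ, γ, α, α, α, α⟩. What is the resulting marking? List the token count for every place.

step 1: fire γ:  (A=4, B=0, C=4, D=2, E=4) → (A=3, B=0, C=4, D=2, E=2)
step 2: fire γ:  (A=3, B=0, C=4, D=2, E=2) → (A=2, B=0, C=4, D=2, E=0)
step 3: fire α:  (A=2, B=0, C=4, D=2, E=0) → (A=2, B=0, C=6, D=4, E=0)
step 4: fire α:  (A=2, B=0, C=6, D=4, E=0) → (A=2, B=0, C=8, D=6, E=0)
step 5: fire α:  (A=2, B=0, C=8, D=6, E=0) → (A=2, B=0, C=10, D=8, E=0)
step 6: fire α:  (A=2, B=0, C=10, D=8, E=0) → (A=2, B=0, C=12, D=10, E=0)

(A=2, B=0, C=12, D=10, E=0)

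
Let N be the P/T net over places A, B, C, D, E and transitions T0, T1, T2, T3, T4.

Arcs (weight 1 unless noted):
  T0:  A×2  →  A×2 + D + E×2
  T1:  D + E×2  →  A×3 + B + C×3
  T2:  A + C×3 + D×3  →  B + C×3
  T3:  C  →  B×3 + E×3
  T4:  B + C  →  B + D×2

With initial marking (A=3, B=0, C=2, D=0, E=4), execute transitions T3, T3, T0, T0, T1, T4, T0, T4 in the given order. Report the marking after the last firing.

step 1: fire T3:  (A=3, B=0, C=2, D=0, E=4) → (A=3, B=3, C=1, D=0, E=7)
step 2: fire T3:  (A=3, B=3, C=1, D=0, E=7) → (A=3, B=6, C=0, D=0, E=10)
step 3: fire T0:  (A=3, B=6, C=0, D=0, E=10) → (A=3, B=6, C=0, D=1, E=12)
step 4: fire T0:  (A=3, B=6, C=0, D=1, E=12) → (A=3, B=6, C=0, D=2, E=14)
step 5: fire T1:  (A=3, B=6, C=0, D=2, E=14) → (A=6, B=7, C=3, D=1, E=12)
step 6: fire T4:  (A=6, B=7, C=3, D=1, E=12) → (A=6, B=7, C=2, D=3, E=12)
step 7: fire T0:  (A=6, B=7, C=2, D=3, E=12) → (A=6, B=7, C=2, D=4, E=14)
step 8: fire T4:  (A=6, B=7, C=2, D=4, E=14) → (A=6, B=7, C=1, D=6, E=14)

(A=6, B=7, C=1, D=6, E=14)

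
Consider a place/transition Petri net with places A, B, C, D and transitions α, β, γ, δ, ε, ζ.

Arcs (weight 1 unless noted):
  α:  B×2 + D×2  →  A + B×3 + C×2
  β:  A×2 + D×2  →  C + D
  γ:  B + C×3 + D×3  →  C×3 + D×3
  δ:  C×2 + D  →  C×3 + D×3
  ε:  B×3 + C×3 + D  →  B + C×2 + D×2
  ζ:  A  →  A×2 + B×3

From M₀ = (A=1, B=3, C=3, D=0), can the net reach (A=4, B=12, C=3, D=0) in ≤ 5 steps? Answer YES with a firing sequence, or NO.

YES — reachable via ⟨ζ, ζ, ζ⟩ (3 firings)

step 1: fire ζ:  (A=1, B=3, C=3, D=0) → (A=2, B=6, C=3, D=0)
step 2: fire ζ:  (A=2, B=6, C=3, D=0) → (A=3, B=9, C=3, D=0)
step 3: fire ζ:  (A=3, B=9, C=3, D=0) → (A=4, B=12, C=3, D=0)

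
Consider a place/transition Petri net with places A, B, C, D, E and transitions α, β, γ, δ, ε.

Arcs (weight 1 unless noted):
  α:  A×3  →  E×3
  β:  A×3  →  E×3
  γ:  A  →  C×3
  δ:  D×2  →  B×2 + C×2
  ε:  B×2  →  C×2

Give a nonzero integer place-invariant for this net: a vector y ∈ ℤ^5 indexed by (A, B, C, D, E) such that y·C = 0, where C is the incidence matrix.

Incidence matrix C (rows=places, cols=transitions):
        α    β    γ    δ    ε
    A  -3   -3   -1    0    0
    B   0    0    0    2   -2
    C   0    0    3    2    2
    D   0    0    0   -2    0
    E   3    3    0    0    0

Candidate y = [3, 1, 1, 2, 3]; check y·C column-wise:
  col α: 3·-3 + 1·0 + 1·0 + 2·0 + 3·3 = 0
  col β: 3·-3 + 1·0 + 1·0 + 2·0 + 3·3 = 0
  col γ: 3·-1 + 1·0 + 1·3 + 2·0 + 3·0 = 0
  col δ: 3·0 + 1·2 + 1·2 + 2·-2 + 3·0 = 0
  col ε: 3·0 + 1·-2 + 1·2 + 2·0 + 3·0 = 0

y = (A:3, B:1, C:1, D:2, E:3)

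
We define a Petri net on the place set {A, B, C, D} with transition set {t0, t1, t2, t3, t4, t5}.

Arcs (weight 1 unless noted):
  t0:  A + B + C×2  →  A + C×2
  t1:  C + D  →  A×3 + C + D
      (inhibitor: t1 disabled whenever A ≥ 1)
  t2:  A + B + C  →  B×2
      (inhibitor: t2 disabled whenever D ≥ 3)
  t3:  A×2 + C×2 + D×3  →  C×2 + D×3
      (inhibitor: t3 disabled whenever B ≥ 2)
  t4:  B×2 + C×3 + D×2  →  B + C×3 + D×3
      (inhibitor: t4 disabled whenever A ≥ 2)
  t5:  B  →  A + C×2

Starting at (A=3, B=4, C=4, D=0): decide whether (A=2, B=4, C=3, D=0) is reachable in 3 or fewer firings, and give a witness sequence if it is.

YES — reachable via ⟨t0, t2⟩ (2 firings)

step 1: fire t0:  (A=3, B=4, C=4, D=0) → (A=3, B=3, C=4, D=0)
step 2: fire t2:  (A=3, B=3, C=4, D=0) → (A=2, B=4, C=3, D=0)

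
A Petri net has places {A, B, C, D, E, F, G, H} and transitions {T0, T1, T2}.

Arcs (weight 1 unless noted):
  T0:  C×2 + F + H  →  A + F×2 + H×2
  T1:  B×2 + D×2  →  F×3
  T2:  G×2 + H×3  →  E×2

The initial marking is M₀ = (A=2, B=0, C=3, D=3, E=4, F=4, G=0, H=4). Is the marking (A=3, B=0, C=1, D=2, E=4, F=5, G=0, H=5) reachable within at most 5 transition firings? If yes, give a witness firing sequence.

depth 0: 1 marking
depth 1: 2 markings reached so far
depth 2: 2 markings reached so far
(frontier empty at depth 2; search complete)
target is not among the 2 markings reachable within 5 steps

NO — not reachable within 5 firings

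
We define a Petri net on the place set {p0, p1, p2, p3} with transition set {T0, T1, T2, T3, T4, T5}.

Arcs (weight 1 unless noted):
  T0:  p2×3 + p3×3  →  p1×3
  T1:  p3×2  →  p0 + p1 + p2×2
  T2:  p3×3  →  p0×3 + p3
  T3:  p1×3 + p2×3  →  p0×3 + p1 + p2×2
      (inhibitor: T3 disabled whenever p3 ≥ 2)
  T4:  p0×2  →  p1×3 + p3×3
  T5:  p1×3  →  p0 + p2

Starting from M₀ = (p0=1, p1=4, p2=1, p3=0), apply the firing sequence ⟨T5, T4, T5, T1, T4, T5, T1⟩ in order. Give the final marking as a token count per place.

step 1: fire T5:  (p0=1, p1=4, p2=1, p3=0) → (p0=2, p1=1, p2=2, p3=0)
step 2: fire T4:  (p0=2, p1=1, p2=2, p3=0) → (p0=0, p1=4, p2=2, p3=3)
step 3: fire T5:  (p0=0, p1=4, p2=2, p3=3) → (p0=1, p1=1, p2=3, p3=3)
step 4: fire T1:  (p0=1, p1=1, p2=3, p3=3) → (p0=2, p1=2, p2=5, p3=1)
step 5: fire T4:  (p0=2, p1=2, p2=5, p3=1) → (p0=0, p1=5, p2=5, p3=4)
step 6: fire T5:  (p0=0, p1=5, p2=5, p3=4) → (p0=1, p1=2, p2=6, p3=4)
step 7: fire T1:  (p0=1, p1=2, p2=6, p3=4) → (p0=2, p1=3, p2=8, p3=2)

(p0=2, p1=3, p2=8, p3=2)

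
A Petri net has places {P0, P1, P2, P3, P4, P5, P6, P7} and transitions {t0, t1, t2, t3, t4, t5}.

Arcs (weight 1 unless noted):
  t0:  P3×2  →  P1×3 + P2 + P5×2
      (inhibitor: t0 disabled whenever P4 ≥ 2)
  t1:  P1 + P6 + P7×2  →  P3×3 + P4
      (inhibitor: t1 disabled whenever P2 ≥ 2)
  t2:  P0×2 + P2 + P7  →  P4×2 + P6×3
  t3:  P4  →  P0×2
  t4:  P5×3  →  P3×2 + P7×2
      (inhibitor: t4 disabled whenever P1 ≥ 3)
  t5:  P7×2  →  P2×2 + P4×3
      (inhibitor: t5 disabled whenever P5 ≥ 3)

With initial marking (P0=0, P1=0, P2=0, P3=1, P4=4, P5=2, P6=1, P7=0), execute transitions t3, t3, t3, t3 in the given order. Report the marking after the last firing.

step 1: fire t3:  (P0=0, P1=0, P2=0, P3=1, P4=4, P5=2, P6=1, P7=0) → (P0=2, P1=0, P2=0, P3=1, P4=3, P5=2, P6=1, P7=0)
step 2: fire t3:  (P0=2, P1=0, P2=0, P3=1, P4=3, P5=2, P6=1, P7=0) → (P0=4, P1=0, P2=0, P3=1, P4=2, P5=2, P6=1, P7=0)
step 3: fire t3:  (P0=4, P1=0, P2=0, P3=1, P4=2, P5=2, P6=1, P7=0) → (P0=6, P1=0, P2=0, P3=1, P4=1, P5=2, P6=1, P7=0)
step 4: fire t3:  (P0=6, P1=0, P2=0, P3=1, P4=1, P5=2, P6=1, P7=0) → (P0=8, P1=0, P2=0, P3=1, P4=0, P5=2, P6=1, P7=0)

(P0=8, P1=0, P2=0, P3=1, P4=0, P5=2, P6=1, P7=0)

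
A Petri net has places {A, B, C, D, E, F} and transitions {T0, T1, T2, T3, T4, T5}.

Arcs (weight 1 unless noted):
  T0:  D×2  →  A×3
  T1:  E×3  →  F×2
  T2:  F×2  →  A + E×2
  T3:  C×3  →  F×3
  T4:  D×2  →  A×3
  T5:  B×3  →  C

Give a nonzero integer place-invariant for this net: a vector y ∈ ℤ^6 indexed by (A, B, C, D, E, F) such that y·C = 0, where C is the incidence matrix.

Incidence matrix C (rows=places, cols=transitions):
       T0   T1   T2   T3   T4   T5
    A   3    0    1    0    3    0
    B   0    0    0    0    0   -3
    C   0    0    0   -3    0    1
    D  -2    0    0    0   -2    0
    E   0   -3    2    0    0    0
    F   0    2   -2    3    0    0

Candidate y = [2, 1, 3, 3, 2, 3]; check y·C column-wise:
  col T0: 2·3 + 1·0 + 3·0 + 3·-2 + 2·0 + 3·0 = 0
  col T1: 2·0 + 1·0 + 3·0 + 3·0 + 2·-3 + 3·2 = 0
  col T2: 2·1 + 1·0 + 3·0 + 3·0 + 2·2 + 3·-2 = 0
  col T3: 2·0 + 1·0 + 3·-3 + 3·0 + 2·0 + 3·3 = 0
  col T4: 2·3 + 1·0 + 3·0 + 3·-2 + 2·0 + 3·0 = 0
  col T5: 2·0 + 1·-3 + 3·1 + 3·0 + 2·0 + 3·0 = 0

y = (A:2, B:1, C:3, D:3, E:2, F:3)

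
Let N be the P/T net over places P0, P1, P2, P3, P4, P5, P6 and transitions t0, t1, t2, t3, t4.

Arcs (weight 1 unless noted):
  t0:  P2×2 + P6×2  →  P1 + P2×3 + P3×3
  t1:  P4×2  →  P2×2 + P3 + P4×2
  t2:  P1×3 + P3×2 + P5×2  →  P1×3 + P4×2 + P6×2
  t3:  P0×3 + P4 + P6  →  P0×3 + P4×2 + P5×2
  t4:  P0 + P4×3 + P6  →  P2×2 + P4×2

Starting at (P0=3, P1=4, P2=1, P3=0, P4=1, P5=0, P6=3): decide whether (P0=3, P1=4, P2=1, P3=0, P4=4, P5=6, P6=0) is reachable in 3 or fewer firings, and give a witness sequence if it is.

step 1: fire t3:  (P0=3, P1=4, P2=1, P3=0, P4=1, P5=0, P6=3) → (P0=3, P1=4, P2=1, P3=0, P4=2, P5=2, P6=2)
step 2: fire t3:  (P0=3, P1=4, P2=1, P3=0, P4=2, P5=2, P6=2) → (P0=3, P1=4, P2=1, P3=0, P4=3, P5=4, P6=1)
step 3: fire t3:  (P0=3, P1=4, P2=1, P3=0, P4=3, P5=4, P6=1) → (P0=3, P1=4, P2=1, P3=0, P4=4, P5=6, P6=0)

YES — reachable via ⟨t3, t3, t3⟩ (3 firings)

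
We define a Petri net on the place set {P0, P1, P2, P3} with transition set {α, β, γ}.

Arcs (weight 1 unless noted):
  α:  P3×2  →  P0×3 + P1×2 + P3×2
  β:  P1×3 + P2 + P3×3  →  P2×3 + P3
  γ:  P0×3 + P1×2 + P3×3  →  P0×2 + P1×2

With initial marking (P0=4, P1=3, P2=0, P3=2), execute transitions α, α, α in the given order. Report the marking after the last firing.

step 1: fire α:  (P0=4, P1=3, P2=0, P3=2) → (P0=7, P1=5, P2=0, P3=2)
step 2: fire α:  (P0=7, P1=5, P2=0, P3=2) → (P0=10, P1=7, P2=0, P3=2)
step 3: fire α:  (P0=10, P1=7, P2=0, P3=2) → (P0=13, P1=9, P2=0, P3=2)

(P0=13, P1=9, P2=0, P3=2)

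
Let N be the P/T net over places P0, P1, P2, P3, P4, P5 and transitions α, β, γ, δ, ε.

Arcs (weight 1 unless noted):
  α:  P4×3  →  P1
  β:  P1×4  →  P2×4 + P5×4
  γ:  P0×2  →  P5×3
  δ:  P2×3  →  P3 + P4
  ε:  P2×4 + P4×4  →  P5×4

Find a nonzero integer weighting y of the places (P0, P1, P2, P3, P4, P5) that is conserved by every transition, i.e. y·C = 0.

y = (P0:3, P1:3, P2:1, P3:2, P4:1, P5:2)

Incidence matrix C (rows=places, cols=transitions):
        α    β    γ    δ    ε
   P0   0    0   -2    0    0
   P1   1   -4    0    0    0
   P2   0    4    0   -3   -4
   P3   0    0    0    1    0
   P4  -3    0    0    1   -4
   P5   0    4    3    0    4

Candidate y = [3, 3, 1, 2, 1, 2]; check y·C column-wise:
  col α: 3·0 + 3·1 + 1·0 + 2·0 + 1·-3 + 2·0 = 0
  col β: 3·0 + 3·-4 + 1·4 + 2·0 + 1·0 + 2·4 = 0
  col γ: 3·-2 + 3·0 + 1·0 + 2·0 + 1·0 + 2·3 = 0
  col δ: 3·0 + 3·0 + 1·-3 + 2·1 + 1·1 + 2·0 = 0
  col ε: 3·0 + 3·0 + 1·-4 + 2·0 + 1·-4 + 2·4 = 0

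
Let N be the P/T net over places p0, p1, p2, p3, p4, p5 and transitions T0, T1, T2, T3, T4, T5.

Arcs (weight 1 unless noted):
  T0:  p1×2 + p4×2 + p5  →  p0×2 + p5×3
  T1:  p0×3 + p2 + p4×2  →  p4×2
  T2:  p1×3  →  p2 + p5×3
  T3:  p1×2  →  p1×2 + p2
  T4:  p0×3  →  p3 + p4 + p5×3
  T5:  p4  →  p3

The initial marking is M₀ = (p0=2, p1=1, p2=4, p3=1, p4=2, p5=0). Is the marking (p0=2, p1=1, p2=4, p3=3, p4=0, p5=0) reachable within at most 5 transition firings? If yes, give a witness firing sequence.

step 1: fire T5:  (p0=2, p1=1, p2=4, p3=1, p4=2, p5=0) → (p0=2, p1=1, p2=4, p3=2, p4=1, p5=0)
step 2: fire T5:  (p0=2, p1=1, p2=4, p3=2, p4=1, p5=0) → (p0=2, p1=1, p2=4, p3=3, p4=0, p5=0)

YES — reachable via ⟨T5, T5⟩ (2 firings)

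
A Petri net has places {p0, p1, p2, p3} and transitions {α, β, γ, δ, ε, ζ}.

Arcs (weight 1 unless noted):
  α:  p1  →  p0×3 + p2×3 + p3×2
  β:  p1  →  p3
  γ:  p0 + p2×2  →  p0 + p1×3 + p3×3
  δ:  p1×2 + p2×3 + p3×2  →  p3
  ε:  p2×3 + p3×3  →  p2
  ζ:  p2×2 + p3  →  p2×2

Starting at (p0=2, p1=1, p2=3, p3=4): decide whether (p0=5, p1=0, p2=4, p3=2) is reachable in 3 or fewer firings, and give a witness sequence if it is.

step 1: fire α:  (p0=2, p1=1, p2=3, p3=4) → (p0=5, p1=0, p2=6, p3=6)
step 2: fire ε:  (p0=5, p1=0, p2=6, p3=6) → (p0=5, p1=0, p2=4, p3=3)
step 3: fire ζ:  (p0=5, p1=0, p2=4, p3=3) → (p0=5, p1=0, p2=4, p3=2)

YES — reachable via ⟨α, ε, ζ⟩ (3 firings)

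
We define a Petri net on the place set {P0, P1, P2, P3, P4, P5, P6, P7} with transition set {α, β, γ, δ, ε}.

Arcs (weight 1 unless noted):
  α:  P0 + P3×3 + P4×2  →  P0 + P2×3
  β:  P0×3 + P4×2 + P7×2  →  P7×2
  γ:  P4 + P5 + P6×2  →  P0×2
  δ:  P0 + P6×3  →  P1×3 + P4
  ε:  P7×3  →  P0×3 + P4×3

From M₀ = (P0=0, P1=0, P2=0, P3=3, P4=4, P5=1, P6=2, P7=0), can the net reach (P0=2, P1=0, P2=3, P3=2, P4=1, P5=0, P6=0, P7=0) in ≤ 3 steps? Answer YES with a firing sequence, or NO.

NO — not reachable within 3 firings

depth 0: 1 marking
depth 1: 2 markings reached so far
depth 2: 3 markings reached so far
depth 3: 3 markings reached so far
(frontier empty at depth 3; search complete)
target is not among the 3 markings reachable within 3 steps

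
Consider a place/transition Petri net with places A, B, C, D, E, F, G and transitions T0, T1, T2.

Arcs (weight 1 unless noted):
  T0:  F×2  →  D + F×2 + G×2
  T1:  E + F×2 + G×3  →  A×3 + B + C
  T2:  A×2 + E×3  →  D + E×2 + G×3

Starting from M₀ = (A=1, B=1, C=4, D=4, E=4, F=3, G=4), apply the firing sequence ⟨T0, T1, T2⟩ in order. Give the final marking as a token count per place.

step 1: fire T0:  (A=1, B=1, C=4, D=4, E=4, F=3, G=4) → (A=1, B=1, C=4, D=5, E=4, F=3, G=6)
step 2: fire T1:  (A=1, B=1, C=4, D=5, E=4, F=3, G=6) → (A=4, B=2, C=5, D=5, E=3, F=1, G=3)
step 3: fire T2:  (A=4, B=2, C=5, D=5, E=3, F=1, G=3) → (A=2, B=2, C=5, D=6, E=2, F=1, G=6)

(A=2, B=2, C=5, D=6, E=2, F=1, G=6)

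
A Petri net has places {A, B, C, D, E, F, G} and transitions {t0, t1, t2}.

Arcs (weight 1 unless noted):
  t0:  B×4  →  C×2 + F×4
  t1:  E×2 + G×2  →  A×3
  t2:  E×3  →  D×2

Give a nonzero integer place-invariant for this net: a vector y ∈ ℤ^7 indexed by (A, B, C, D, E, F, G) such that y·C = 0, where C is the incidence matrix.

Incidence matrix C (rows=places, cols=transitions):
       t0   t1   t2
    A   0    3    0
    B  -4    0    0
    C   2    0    0
    D   0    0    2
    E   0   -2   -3
    F   4    0    0
    G   0   -2    0

Candidate y = [0, 1, 2, 0, 0, 0, 0]; check y·C column-wise:
  col t0: 1·-4 + 2·2 + 0·4 = 0
  col t1: 0·3 + 1·0 + 2·0 + 0·-2 + 0·-2 = 0
  col t2: 1·0 + 2·0 + 0·2 + 0·-3 = 0

y = (A:0, B:1, C:2, D:0, E:0, F:0, G:0)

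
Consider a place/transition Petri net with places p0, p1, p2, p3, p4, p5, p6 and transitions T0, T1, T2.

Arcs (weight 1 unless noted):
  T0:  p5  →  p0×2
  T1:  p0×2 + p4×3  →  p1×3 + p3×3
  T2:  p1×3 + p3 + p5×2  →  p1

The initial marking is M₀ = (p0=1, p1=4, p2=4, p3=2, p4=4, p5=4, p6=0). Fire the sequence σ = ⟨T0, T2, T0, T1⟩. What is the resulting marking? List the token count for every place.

step 1: fire T0:  (p0=1, p1=4, p2=4, p3=2, p4=4, p5=4, p6=0) → (p0=3, p1=4, p2=4, p3=2, p4=4, p5=3, p6=0)
step 2: fire T2:  (p0=3, p1=4, p2=4, p3=2, p4=4, p5=3, p6=0) → (p0=3, p1=2, p2=4, p3=1, p4=4, p5=1, p6=0)
step 3: fire T0:  (p0=3, p1=2, p2=4, p3=1, p4=4, p5=1, p6=0) → (p0=5, p1=2, p2=4, p3=1, p4=4, p5=0, p6=0)
step 4: fire T1:  (p0=5, p1=2, p2=4, p3=1, p4=4, p5=0, p6=0) → (p0=3, p1=5, p2=4, p3=4, p4=1, p5=0, p6=0)

(p0=3, p1=5, p2=4, p3=4, p4=1, p5=0, p6=0)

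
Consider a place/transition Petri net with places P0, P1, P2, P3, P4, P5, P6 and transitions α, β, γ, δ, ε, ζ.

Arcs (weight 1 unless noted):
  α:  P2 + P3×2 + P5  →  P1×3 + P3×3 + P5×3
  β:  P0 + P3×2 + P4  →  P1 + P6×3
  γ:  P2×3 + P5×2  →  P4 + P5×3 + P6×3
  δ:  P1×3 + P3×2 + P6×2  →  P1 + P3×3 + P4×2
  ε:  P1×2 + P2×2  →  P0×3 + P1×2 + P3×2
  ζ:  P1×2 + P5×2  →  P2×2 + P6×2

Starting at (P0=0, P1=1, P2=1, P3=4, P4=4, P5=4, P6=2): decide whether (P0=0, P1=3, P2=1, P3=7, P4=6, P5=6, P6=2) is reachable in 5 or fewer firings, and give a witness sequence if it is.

step 1: fire α:  (P0=0, P1=1, P2=1, P3=4, P4=4, P5=4, P6=2) → (P0=0, P1=4, P2=0, P3=5, P4=4, P5=6, P6=2)
step 2: fire δ:  (P0=0, P1=4, P2=0, P3=5, P4=4, P5=6, P6=2) → (P0=0, P1=2, P2=0, P3=6, P4=6, P5=6, P6=0)
step 3: fire ζ:  (P0=0, P1=2, P2=0, P3=6, P4=6, P5=6, P6=0) → (P0=0, P1=0, P2=2, P3=6, P4=6, P5=4, P6=2)
step 4: fire α:  (P0=0, P1=0, P2=2, P3=6, P4=6, P5=4, P6=2) → (P0=0, P1=3, P2=1, P3=7, P4=6, P5=6, P6=2)

YES — reachable via ⟨α, δ, ζ, α⟩ (4 firings)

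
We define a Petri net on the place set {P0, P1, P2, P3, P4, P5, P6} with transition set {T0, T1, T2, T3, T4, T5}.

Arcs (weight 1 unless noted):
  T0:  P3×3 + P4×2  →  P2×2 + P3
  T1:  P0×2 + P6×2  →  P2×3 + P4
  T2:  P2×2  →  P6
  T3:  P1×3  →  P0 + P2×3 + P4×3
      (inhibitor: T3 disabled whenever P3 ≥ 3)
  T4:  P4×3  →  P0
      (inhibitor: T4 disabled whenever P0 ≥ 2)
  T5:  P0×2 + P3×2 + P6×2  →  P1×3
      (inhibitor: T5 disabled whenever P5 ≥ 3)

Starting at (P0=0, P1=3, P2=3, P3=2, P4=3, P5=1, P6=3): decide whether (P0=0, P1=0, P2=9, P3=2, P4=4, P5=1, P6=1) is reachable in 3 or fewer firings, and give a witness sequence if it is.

step 1: fire T3:  (P0=0, P1=3, P2=3, P3=2, P4=3, P5=1, P6=3) → (P0=1, P1=0, P2=6, P3=2, P4=6, P5=1, P6=3)
step 2: fire T4:  (P0=1, P1=0, P2=6, P3=2, P4=6, P5=1, P6=3) → (P0=2, P1=0, P2=6, P3=2, P4=3, P5=1, P6=3)
step 3: fire T1:  (P0=2, P1=0, P2=6, P3=2, P4=3, P5=1, P6=3) → (P0=0, P1=0, P2=9, P3=2, P4=4, P5=1, P6=1)

YES — reachable via ⟨T3, T4, T1⟩ (3 firings)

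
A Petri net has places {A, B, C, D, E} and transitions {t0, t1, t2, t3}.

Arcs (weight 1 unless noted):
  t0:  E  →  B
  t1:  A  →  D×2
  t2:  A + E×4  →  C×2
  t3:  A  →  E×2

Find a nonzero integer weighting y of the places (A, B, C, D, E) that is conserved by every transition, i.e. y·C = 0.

y = (A:2, B:1, C:3, D:1, E:1)

Incidence matrix C (rows=places, cols=transitions):
       t0   t1   t2   t3
    A   0   -1   -1   -1
    B   1    0    0    0
    C   0    0    2    0
    D   0    2    0    0
    E  -1    0   -4    2

Candidate y = [2, 1, 3, 1, 1]; check y·C column-wise:
  col t0: 2·0 + 1·1 + 3·0 + 1·0 + 1·-1 = 0
  col t1: 2·-1 + 1·0 + 3·0 + 1·2 + 1·0 = 0
  col t2: 2·-1 + 1·0 + 3·2 + 1·0 + 1·-4 = 0
  col t3: 2·-1 + 1·0 + 3·0 + 1·0 + 1·2 = 0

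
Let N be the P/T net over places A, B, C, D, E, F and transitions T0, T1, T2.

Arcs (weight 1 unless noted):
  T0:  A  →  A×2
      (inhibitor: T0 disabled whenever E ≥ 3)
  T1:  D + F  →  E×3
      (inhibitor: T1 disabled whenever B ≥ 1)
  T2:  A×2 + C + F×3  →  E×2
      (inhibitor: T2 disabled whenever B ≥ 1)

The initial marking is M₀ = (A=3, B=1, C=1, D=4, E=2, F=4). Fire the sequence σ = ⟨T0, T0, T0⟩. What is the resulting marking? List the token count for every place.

step 1: fire T0:  (A=3, B=1, C=1, D=4, E=2, F=4) → (A=4, B=1, C=1, D=4, E=2, F=4)
step 2: fire T0:  (A=4, B=1, C=1, D=4, E=2, F=4) → (A=5, B=1, C=1, D=4, E=2, F=4)
step 3: fire T0:  (A=5, B=1, C=1, D=4, E=2, F=4) → (A=6, B=1, C=1, D=4, E=2, F=4)

(A=6, B=1, C=1, D=4, E=2, F=4)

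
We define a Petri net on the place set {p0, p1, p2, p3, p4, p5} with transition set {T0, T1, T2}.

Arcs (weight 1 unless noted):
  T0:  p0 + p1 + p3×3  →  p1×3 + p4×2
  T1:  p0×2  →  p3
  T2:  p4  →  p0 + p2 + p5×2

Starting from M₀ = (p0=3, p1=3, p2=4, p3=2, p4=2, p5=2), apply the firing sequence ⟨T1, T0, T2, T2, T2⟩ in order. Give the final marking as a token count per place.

step 1: fire T1:  (p0=3, p1=3, p2=4, p3=2, p4=2, p5=2) → (p0=1, p1=3, p2=4, p3=3, p4=2, p5=2)
step 2: fire T0:  (p0=1, p1=3, p2=4, p3=3, p4=2, p5=2) → (p0=0, p1=5, p2=4, p3=0, p4=4, p5=2)
step 3: fire T2:  (p0=0, p1=5, p2=4, p3=0, p4=4, p5=2) → (p0=1, p1=5, p2=5, p3=0, p4=3, p5=4)
step 4: fire T2:  (p0=1, p1=5, p2=5, p3=0, p4=3, p5=4) → (p0=2, p1=5, p2=6, p3=0, p4=2, p5=6)
step 5: fire T2:  (p0=2, p1=5, p2=6, p3=0, p4=2, p5=6) → (p0=3, p1=5, p2=7, p3=0, p4=1, p5=8)

(p0=3, p1=5, p2=7, p3=0, p4=1, p5=8)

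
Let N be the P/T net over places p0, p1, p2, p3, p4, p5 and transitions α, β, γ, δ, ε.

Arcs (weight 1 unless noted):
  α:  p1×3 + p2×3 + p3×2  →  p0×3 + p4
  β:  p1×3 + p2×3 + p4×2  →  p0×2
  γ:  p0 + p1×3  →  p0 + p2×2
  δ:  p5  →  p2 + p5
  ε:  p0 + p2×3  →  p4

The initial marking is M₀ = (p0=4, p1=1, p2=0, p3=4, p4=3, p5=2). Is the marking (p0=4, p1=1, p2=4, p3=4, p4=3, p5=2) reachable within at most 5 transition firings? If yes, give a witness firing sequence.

YES — reachable via ⟨δ, δ, δ, δ⟩ (4 firings)

step 1: fire δ:  (p0=4, p1=1, p2=0, p3=4, p4=3, p5=2) → (p0=4, p1=1, p2=1, p3=4, p4=3, p5=2)
step 2: fire δ:  (p0=4, p1=1, p2=1, p3=4, p4=3, p5=2) → (p0=4, p1=1, p2=2, p3=4, p4=3, p5=2)
step 3: fire δ:  (p0=4, p1=1, p2=2, p3=4, p4=3, p5=2) → (p0=4, p1=1, p2=3, p3=4, p4=3, p5=2)
step 4: fire δ:  (p0=4, p1=1, p2=3, p3=4, p4=3, p5=2) → (p0=4, p1=1, p2=4, p3=4, p4=3, p5=2)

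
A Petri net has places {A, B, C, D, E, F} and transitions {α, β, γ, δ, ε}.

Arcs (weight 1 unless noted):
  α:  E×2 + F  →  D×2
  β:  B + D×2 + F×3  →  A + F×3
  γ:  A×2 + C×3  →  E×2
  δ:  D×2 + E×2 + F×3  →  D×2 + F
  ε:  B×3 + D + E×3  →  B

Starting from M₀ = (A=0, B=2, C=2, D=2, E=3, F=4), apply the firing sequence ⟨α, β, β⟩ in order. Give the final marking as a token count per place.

(A=2, B=0, C=2, D=0, E=1, F=3)

step 1: fire α:  (A=0, B=2, C=2, D=2, E=3, F=4) → (A=0, B=2, C=2, D=4, E=1, F=3)
step 2: fire β:  (A=0, B=2, C=2, D=4, E=1, F=3) → (A=1, B=1, C=2, D=2, E=1, F=3)
step 3: fire β:  (A=1, B=1, C=2, D=2, E=1, F=3) → (A=2, B=0, C=2, D=0, E=1, F=3)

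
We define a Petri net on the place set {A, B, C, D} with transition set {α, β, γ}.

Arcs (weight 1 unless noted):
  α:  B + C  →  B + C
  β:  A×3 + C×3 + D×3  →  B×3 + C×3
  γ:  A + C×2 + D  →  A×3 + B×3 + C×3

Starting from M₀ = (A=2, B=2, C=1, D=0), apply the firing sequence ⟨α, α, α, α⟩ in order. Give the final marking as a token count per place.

(A=2, B=2, C=1, D=0)

step 1: fire α:  (A=2, B=2, C=1, D=0) → (A=2, B=2, C=1, D=0)
step 2: fire α:  (A=2, B=2, C=1, D=0) → (A=2, B=2, C=1, D=0)
step 3: fire α:  (A=2, B=2, C=1, D=0) → (A=2, B=2, C=1, D=0)
step 4: fire α:  (A=2, B=2, C=1, D=0) → (A=2, B=2, C=1, D=0)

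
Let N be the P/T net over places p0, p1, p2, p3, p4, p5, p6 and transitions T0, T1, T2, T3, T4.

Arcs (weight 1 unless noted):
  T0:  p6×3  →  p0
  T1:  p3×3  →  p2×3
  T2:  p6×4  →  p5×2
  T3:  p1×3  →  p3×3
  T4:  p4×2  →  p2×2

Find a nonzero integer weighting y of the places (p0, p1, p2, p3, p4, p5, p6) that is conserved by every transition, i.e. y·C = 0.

Incidence matrix C (rows=places, cols=transitions):
       T0   T1   T2   T3   T4
   p0   1    0    0    0    0
   p1   0    0    0   -3    0
   p2   0    3    0    0    2
   p3   0   -3    0    3    0
   p4   0    0    0    0   -2
   p5   0    0    2    0    0
   p6  -3    0   -4    0    0

Candidate y = [0, 1, 1, 1, 1, 0, 0]; check y·C column-wise:
  col T0: 0·1 + 1·0 + 1·0 + 1·0 + 1·0 + 0·-3 = 0
  col T1: 1·0 + 1·3 + 1·-3 + 1·0 = 0
  col T2: 1·0 + 1·0 + 1·0 + 1·0 + 0·2 + 0·-4 = 0
  col T3: 1·-3 + 1·0 + 1·3 + 1·0 = 0
  col T4: 1·0 + 1·2 + 1·0 + 1·-2 = 0

y = (p0:0, p1:1, p2:1, p3:1, p4:1, p5:0, p6:0)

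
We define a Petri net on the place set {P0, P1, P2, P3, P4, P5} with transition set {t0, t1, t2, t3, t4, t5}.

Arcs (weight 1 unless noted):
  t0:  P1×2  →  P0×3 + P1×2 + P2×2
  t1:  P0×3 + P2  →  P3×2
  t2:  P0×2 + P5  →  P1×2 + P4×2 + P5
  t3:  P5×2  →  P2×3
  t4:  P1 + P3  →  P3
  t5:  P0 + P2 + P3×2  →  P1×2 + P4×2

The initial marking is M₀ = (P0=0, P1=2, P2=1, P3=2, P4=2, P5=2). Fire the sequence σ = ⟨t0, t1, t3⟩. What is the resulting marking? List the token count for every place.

step 1: fire t0:  (P0=0, P1=2, P2=1, P3=2, P4=2, P5=2) → (P0=3, P1=2, P2=3, P3=2, P4=2, P5=2)
step 2: fire t1:  (P0=3, P1=2, P2=3, P3=2, P4=2, P5=2) → (P0=0, P1=2, P2=2, P3=4, P4=2, P5=2)
step 3: fire t3:  (P0=0, P1=2, P2=2, P3=4, P4=2, P5=2) → (P0=0, P1=2, P2=5, P3=4, P4=2, P5=0)

(P0=0, P1=2, P2=5, P3=4, P4=2, P5=0)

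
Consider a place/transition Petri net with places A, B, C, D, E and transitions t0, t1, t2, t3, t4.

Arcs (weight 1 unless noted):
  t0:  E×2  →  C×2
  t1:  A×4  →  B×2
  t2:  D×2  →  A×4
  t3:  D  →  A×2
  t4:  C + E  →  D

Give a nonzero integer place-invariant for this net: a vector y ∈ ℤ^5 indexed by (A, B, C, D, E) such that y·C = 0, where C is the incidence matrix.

y = (A:1, B:2, C:1, D:2, E:1)

Incidence matrix C (rows=places, cols=transitions):
       t0   t1   t2   t3   t4
    A   0   -4    4    2    0
    B   0    2    0    0    0
    C   2    0    0    0   -1
    D   0    0   -2   -1    1
    E  -2    0    0    0   -1

Candidate y = [1, 2, 1, 2, 1]; check y·C column-wise:
  col t0: 1·0 + 2·0 + 1·2 + 2·0 + 1·-2 = 0
  col t1: 1·-4 + 2·2 + 1·0 + 2·0 + 1·0 = 0
  col t2: 1·4 + 2·0 + 1·0 + 2·-2 + 1·0 = 0
  col t3: 1·2 + 2·0 + 1·0 + 2·-1 + 1·0 = 0
  col t4: 1·0 + 2·0 + 1·-1 + 2·1 + 1·-1 = 0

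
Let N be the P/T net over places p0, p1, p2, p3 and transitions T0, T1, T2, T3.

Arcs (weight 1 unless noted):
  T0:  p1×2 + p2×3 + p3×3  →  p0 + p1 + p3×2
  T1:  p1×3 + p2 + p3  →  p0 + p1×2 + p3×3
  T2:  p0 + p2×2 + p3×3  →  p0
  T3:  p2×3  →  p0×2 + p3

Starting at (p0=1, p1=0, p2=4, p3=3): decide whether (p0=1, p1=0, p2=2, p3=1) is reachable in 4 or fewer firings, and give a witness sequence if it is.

depth 0: 1 marking
depth 1: 3 markings reached so far
depth 2: 3 markings reached so far
(frontier empty at depth 2; search complete)
target is not among the 3 markings reachable within 4 steps

NO — not reachable within 4 firings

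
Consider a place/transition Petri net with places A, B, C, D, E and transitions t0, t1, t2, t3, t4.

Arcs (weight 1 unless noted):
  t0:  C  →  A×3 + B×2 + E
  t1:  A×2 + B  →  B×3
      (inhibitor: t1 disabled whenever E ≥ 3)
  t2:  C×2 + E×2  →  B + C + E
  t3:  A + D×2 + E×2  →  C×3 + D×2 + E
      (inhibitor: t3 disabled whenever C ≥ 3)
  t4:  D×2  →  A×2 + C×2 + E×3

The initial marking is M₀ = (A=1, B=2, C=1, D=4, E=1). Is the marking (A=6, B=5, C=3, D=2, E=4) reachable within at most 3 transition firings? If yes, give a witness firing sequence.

NO — not reachable within 3 firings

depth 0: 1 marking
depth 1: 3 markings reached so far
depth 2: 8 markings reached so far
depth 3: 19 markings reached so far
target is not among the 19 markings reachable within 3 steps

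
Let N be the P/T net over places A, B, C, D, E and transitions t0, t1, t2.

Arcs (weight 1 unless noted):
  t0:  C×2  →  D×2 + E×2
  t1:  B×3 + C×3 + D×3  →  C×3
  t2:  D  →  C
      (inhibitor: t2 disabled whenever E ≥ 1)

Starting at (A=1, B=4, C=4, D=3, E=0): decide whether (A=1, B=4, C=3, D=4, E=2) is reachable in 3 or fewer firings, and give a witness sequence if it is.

step 1: fire t2:  (A=1, B=4, C=4, D=3, E=0) → (A=1, B=4, C=5, D=2, E=0)
step 2: fire t0:  (A=1, B=4, C=5, D=2, E=0) → (A=1, B=4, C=3, D=4, E=2)

YES — reachable via ⟨t2, t0⟩ (2 firings)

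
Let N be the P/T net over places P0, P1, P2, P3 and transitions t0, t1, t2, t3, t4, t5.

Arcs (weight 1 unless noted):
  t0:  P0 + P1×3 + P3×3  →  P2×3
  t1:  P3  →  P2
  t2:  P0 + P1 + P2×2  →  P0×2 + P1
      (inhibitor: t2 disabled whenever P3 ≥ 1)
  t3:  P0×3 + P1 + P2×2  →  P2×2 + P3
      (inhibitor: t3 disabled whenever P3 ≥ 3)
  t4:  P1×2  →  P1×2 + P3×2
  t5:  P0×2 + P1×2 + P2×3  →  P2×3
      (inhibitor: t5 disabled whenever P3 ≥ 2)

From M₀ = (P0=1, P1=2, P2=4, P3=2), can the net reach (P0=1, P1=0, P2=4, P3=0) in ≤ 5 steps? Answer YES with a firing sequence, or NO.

depth 0: 1 marking
depth 1: 3 markings reached so far
depth 2: 6 markings reached so far
depth 3: 10 markings reached so far
depth 4: 17 markings reached so far
depth 5: 27 markings reached so far
target is not among the 27 markings reachable within 5 steps

NO — not reachable within 5 firings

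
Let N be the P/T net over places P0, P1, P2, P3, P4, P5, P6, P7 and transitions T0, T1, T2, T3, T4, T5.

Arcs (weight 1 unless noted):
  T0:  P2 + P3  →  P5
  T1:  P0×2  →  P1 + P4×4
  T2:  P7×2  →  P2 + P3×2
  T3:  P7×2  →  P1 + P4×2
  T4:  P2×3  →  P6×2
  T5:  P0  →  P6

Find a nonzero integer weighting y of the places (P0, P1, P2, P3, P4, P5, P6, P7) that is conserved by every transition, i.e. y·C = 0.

y = (P0:3, P1:-6, P2:2, P3:-1, P4:3, P5:1, P6:3, P7:0)

Incidence matrix C (rows=places, cols=transitions):
       T0   T1   T2   T3   T4   T5
   P0   0   -2    0    0    0   -1
   P1   0    1    0    1    0    0
   P2  -1    0    1    0   -3    0
   P3  -1    0    2    0    0    0
   P4   0    4    0    2    0    0
   P5   1    0    0    0    0    0
   P6   0    0    0    0    2    1
   P7   0    0   -2   -2    0    0

Candidate y = [3, -6, 2, -1, 3, 1, 3, 0]; check y·C column-wise:
  col T0: 3·0 + -6·0 + 2·-1 + -1·-1 + 3·0 + 1·1 + 3·0 = 0
  col T1: 3·-2 + -6·1 + 2·0 + -1·0 + 3·4 + 1·0 + 3·0 = 0
  col T2: 3·0 + -6·0 + 2·1 + -1·2 + 3·0 + 1·0 + 3·0 + 0·-2 = 0
  col T3: 3·0 + -6·1 + 2·0 + -1·0 + 3·2 + 1·0 + 3·0 + 0·-2 = 0
  col T4: 3·0 + -6·0 + 2·-3 + -1·0 + 3·0 + 1·0 + 3·2 = 0
  col T5: 3·-1 + -6·0 + 2·0 + -1·0 + 3·0 + 1·0 + 3·1 = 0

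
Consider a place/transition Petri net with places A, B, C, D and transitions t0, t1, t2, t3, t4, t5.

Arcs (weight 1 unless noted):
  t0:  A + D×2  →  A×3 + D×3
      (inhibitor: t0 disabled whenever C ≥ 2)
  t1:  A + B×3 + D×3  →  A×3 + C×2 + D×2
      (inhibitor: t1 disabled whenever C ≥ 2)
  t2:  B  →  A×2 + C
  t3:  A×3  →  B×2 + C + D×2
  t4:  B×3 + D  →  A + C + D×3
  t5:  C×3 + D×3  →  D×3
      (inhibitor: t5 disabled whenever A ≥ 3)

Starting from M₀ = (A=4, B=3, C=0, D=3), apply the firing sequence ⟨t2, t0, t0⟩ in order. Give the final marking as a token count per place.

step 1: fire t2:  (A=4, B=3, C=0, D=3) → (A=6, B=2, C=1, D=3)
step 2: fire t0:  (A=6, B=2, C=1, D=3) → (A=8, B=2, C=1, D=4)
step 3: fire t0:  (A=8, B=2, C=1, D=4) → (A=10, B=2, C=1, D=5)

(A=10, B=2, C=1, D=5)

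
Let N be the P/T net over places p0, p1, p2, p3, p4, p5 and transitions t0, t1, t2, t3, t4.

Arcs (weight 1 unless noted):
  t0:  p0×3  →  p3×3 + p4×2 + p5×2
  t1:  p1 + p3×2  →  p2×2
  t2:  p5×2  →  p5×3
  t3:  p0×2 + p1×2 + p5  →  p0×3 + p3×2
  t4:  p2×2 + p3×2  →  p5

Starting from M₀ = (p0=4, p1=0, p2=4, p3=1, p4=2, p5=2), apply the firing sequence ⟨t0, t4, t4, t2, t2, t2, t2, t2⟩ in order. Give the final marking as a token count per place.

(p0=1, p1=0, p2=0, p3=0, p4=4, p5=11)

step 1: fire t0:  (p0=4, p1=0, p2=4, p3=1, p4=2, p5=2) → (p0=1, p1=0, p2=4, p3=4, p4=4, p5=4)
step 2: fire t4:  (p0=1, p1=0, p2=4, p3=4, p4=4, p5=4) → (p0=1, p1=0, p2=2, p3=2, p4=4, p5=5)
step 3: fire t4:  (p0=1, p1=0, p2=2, p3=2, p4=4, p5=5) → (p0=1, p1=0, p2=0, p3=0, p4=4, p5=6)
step 4: fire t2:  (p0=1, p1=0, p2=0, p3=0, p4=4, p5=6) → (p0=1, p1=0, p2=0, p3=0, p4=4, p5=7)
step 5: fire t2:  (p0=1, p1=0, p2=0, p3=0, p4=4, p5=7) → (p0=1, p1=0, p2=0, p3=0, p4=4, p5=8)
step 6: fire t2:  (p0=1, p1=0, p2=0, p3=0, p4=4, p5=8) → (p0=1, p1=0, p2=0, p3=0, p4=4, p5=9)
step 7: fire t2:  (p0=1, p1=0, p2=0, p3=0, p4=4, p5=9) → (p0=1, p1=0, p2=0, p3=0, p4=4, p5=10)
step 8: fire t2:  (p0=1, p1=0, p2=0, p3=0, p4=4, p5=10) → (p0=1, p1=0, p2=0, p3=0, p4=4, p5=11)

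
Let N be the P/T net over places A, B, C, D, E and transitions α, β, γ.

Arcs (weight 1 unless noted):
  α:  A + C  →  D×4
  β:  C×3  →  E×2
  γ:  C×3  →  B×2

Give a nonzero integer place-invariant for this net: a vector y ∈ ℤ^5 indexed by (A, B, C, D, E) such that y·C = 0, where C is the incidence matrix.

Incidence matrix C (rows=places, cols=transitions):
        α    β    γ
    A  -1    0    0
    B   0    0    2
    C  -1   -3   -3
    D   4    0    0
    E   0    2    0

Candidate y = [4, 0, 0, 1, 0]; check y·C column-wise:
  col α: 4·-1 + 0·-1 + 1·4 = 0
  col β: 4·0 + 0·-3 + 1·0 + 0·2 = 0
  col γ: 4·0 + 0·2 + 0·-3 + 1·0 = 0

y = (A:4, B:0, C:0, D:1, E:0)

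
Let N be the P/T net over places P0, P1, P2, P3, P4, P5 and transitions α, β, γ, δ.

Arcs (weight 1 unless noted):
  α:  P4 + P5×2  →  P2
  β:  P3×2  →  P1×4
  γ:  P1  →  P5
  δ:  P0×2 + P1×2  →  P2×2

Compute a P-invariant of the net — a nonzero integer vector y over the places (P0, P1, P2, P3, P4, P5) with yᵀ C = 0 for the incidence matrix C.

Incidence matrix C (rows=places, cols=transitions):
        α    β    γ    δ
   P0   0    0    0   -2
   P1   0    4   -1   -2
   P2   1    0    0    2
   P3   0   -2    0    0
   P4  -1    0    0    0
   P5  -2    0    1    0

Candidate y = [1, 0, 1, 0, 1, 0]; check y·C column-wise:
  col α: 1·0 + 1·1 + 1·-1 + 0·-2 = 0
  col β: 1·0 + 0·4 + 1·0 + 0·-2 + 1·0 = 0
  col γ: 1·0 + 0·-1 + 1·0 + 1·0 + 0·1 = 0
  col δ: 1·-2 + 0·-2 + 1·2 + 1·0 = 0

y = (P0:1, P1:0, P2:1, P3:0, P4:1, P5:0)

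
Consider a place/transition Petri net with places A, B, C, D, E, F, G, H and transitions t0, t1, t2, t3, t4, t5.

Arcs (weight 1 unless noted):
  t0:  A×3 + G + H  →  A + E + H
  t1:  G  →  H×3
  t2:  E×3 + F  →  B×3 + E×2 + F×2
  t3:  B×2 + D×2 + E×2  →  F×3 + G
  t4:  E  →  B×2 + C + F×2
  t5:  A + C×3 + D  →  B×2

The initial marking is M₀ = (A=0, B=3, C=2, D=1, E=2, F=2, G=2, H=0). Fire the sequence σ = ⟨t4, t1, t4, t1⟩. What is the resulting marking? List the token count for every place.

(A=0, B=7, C=4, D=1, E=0, F=6, G=0, H=6)

step 1: fire t4:  (A=0, B=3, C=2, D=1, E=2, F=2, G=2, H=0) → (A=0, B=5, C=3, D=1, E=1, F=4, G=2, H=0)
step 2: fire t1:  (A=0, B=5, C=3, D=1, E=1, F=4, G=2, H=0) → (A=0, B=5, C=3, D=1, E=1, F=4, G=1, H=3)
step 3: fire t4:  (A=0, B=5, C=3, D=1, E=1, F=4, G=1, H=3) → (A=0, B=7, C=4, D=1, E=0, F=6, G=1, H=3)
step 4: fire t1:  (A=0, B=7, C=4, D=1, E=0, F=6, G=1, H=3) → (A=0, B=7, C=4, D=1, E=0, F=6, G=0, H=6)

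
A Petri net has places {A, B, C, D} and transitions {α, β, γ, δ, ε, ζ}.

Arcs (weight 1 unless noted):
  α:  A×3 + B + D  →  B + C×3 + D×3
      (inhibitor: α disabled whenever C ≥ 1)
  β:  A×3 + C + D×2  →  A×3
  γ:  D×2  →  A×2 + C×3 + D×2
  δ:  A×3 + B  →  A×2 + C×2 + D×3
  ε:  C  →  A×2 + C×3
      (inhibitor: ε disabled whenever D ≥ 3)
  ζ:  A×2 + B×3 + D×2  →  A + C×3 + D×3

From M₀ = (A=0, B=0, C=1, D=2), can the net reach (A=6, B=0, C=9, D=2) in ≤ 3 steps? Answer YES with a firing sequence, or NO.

YES — reachable via ⟨γ, γ, ε⟩ (3 firings)

step 1: fire γ:  (A=0, B=0, C=1, D=2) → (A=2, B=0, C=4, D=2)
step 2: fire γ:  (A=2, B=0, C=4, D=2) → (A=4, B=0, C=7, D=2)
step 3: fire ε:  (A=4, B=0, C=7, D=2) → (A=6, B=0, C=9, D=2)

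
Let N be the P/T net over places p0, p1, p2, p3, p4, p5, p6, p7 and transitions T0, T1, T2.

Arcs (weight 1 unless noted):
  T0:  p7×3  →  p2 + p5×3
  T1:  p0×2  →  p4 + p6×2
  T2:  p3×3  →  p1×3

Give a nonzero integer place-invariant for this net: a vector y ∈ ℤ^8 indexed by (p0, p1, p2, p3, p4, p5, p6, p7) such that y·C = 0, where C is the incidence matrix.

Incidence matrix C (rows=places, cols=transitions):
       T0   T1   T2
   p0   0   -2    0
   p1   0    0    3
   p2   1    0    0
   p3   0    0   -3
   p4   0    1    0
   p5   3    0    0
   p6   0    2    0
   p7  -3    0    0

Candidate y = [0, 1, 0, 1, 0, 0, 0, 0]; check y·C column-wise:
  col T0: 1·0 + 0·1 + 1·0 + 0·3 + 0·-3 = 0
  col T1: 0·-2 + 1·0 + 1·0 + 0·1 + 0·2 = 0
  col T2: 1·3 + 1·-3 = 0

y = (p0:0, p1:1, p2:0, p3:1, p4:0, p5:0, p6:0, p7:0)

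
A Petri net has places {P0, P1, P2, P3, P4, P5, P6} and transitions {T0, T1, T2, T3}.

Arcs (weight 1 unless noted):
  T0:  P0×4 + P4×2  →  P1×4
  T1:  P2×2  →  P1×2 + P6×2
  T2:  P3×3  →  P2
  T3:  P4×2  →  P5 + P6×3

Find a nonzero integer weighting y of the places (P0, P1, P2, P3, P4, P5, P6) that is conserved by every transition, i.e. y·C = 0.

Incidence matrix C (rows=places, cols=transitions):
       T0   T1   T2   T3
   P0  -4    0    0    0
   P1   4    2    0    0
   P2   0   -2    1    0
   P3   0    0   -3    0
   P4  -2    0    0   -2
   P5   0    0    0    1
   P6   0    2    0    3

Candidate y = [3, 3, 3, 1, 0, 0, 0]; check y·C column-wise:
  col T0: 3·-4 + 3·4 + 3·0 + 1·0 + 0·-2 = 0
  col T1: 3·0 + 3·2 + 3·-2 + 1·0 + 0·2 = 0
  col T2: 3·0 + 3·0 + 3·1 + 1·-3 = 0
  col T3: 3·0 + 3·0 + 3·0 + 1·0 + 0·-2 + 0·1 + 0·3 = 0

y = (P0:3, P1:3, P2:3, P3:1, P4:0, P5:0, P6:0)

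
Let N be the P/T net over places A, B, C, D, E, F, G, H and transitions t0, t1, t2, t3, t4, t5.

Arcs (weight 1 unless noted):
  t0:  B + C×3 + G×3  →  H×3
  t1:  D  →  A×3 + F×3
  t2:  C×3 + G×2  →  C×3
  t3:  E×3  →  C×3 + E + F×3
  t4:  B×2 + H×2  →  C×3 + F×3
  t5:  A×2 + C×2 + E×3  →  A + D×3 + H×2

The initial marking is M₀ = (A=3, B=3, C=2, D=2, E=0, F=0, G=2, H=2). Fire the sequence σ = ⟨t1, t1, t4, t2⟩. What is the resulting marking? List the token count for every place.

(A=9, B=1, C=5, D=0, E=0, F=9, G=0, H=0)

step 1: fire t1:  (A=3, B=3, C=2, D=2, E=0, F=0, G=2, H=2) → (A=6, B=3, C=2, D=1, E=0, F=3, G=2, H=2)
step 2: fire t1:  (A=6, B=3, C=2, D=1, E=0, F=3, G=2, H=2) → (A=9, B=3, C=2, D=0, E=0, F=6, G=2, H=2)
step 3: fire t4:  (A=9, B=3, C=2, D=0, E=0, F=6, G=2, H=2) → (A=9, B=1, C=5, D=0, E=0, F=9, G=2, H=0)
step 4: fire t2:  (A=9, B=1, C=5, D=0, E=0, F=9, G=2, H=0) → (A=9, B=1, C=5, D=0, E=0, F=9, G=0, H=0)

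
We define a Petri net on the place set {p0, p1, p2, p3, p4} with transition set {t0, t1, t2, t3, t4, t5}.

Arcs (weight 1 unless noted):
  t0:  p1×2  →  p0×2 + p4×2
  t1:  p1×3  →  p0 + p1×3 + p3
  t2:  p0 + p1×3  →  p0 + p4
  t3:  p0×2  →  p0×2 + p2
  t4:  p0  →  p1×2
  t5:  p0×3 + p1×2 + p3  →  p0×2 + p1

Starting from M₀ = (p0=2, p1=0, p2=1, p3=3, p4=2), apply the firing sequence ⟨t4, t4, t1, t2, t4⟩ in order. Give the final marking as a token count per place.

step 1: fire t4:  (p0=2, p1=0, p2=1, p3=3, p4=2) → (p0=1, p1=2, p2=1, p3=3, p4=2)
step 2: fire t4:  (p0=1, p1=2, p2=1, p3=3, p4=2) → (p0=0, p1=4, p2=1, p3=3, p4=2)
step 3: fire t1:  (p0=0, p1=4, p2=1, p3=3, p4=2) → (p0=1, p1=4, p2=1, p3=4, p4=2)
step 4: fire t2:  (p0=1, p1=4, p2=1, p3=4, p4=2) → (p0=1, p1=1, p2=1, p3=4, p4=3)
step 5: fire t4:  (p0=1, p1=1, p2=1, p3=4, p4=3) → (p0=0, p1=3, p2=1, p3=4, p4=3)

(p0=0, p1=3, p2=1, p3=4, p4=3)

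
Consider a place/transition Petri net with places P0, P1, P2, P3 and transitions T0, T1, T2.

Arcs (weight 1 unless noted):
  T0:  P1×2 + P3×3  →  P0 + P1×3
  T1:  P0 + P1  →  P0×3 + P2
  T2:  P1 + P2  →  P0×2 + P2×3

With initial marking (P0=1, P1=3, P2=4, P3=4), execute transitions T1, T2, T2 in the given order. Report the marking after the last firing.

(P0=7, P1=0, P2=9, P3=4)

step 1: fire T1:  (P0=1, P1=3, P2=4, P3=4) → (P0=3, P1=2, P2=5, P3=4)
step 2: fire T2:  (P0=3, P1=2, P2=5, P3=4) → (P0=5, P1=1, P2=7, P3=4)
step 3: fire T2:  (P0=5, P1=1, P2=7, P3=4) → (P0=7, P1=0, P2=9, P3=4)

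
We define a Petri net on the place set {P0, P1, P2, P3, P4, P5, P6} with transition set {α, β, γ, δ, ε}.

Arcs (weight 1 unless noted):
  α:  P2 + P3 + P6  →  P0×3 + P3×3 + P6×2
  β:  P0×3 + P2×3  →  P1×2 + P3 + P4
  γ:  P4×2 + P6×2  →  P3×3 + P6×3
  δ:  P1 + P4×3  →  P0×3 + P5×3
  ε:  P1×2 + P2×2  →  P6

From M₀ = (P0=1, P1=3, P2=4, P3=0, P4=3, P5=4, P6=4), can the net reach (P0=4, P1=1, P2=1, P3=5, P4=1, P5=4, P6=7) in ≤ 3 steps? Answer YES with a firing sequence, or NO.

step 1: fire γ:  (P0=1, P1=3, P2=4, P3=0, P4=3, P5=4, P6=4) → (P0=1, P1=3, P2=4, P3=3, P4=1, P5=4, P6=5)
step 2: fire α:  (P0=1, P1=3, P2=4, P3=3, P4=1, P5=4, P6=5) → (P0=4, P1=3, P2=3, P3=5, P4=1, P5=4, P6=6)
step 3: fire ε:  (P0=4, P1=3, P2=3, P3=5, P4=1, P5=4, P6=6) → (P0=4, P1=1, P2=1, P3=5, P4=1, P5=4, P6=7)

YES — reachable via ⟨γ, α, ε⟩ (3 firings)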